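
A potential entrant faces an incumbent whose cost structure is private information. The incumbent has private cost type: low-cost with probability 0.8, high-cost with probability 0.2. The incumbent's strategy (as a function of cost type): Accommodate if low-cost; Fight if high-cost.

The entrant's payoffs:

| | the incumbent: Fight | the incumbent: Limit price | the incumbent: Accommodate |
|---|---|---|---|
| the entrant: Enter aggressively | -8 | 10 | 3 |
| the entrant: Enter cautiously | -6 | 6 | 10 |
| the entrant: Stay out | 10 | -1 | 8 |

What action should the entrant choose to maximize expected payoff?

Compute the entrant's expected payoff for each action, taking the expectation over the incumbent's type.
E[Enter aggressively] = 0.8·(3) + 0.2·(-8) = 0.8
E[Enter cautiously] = 0.8·(10) + 0.2·(-6) = 6.8
E[Stay out] = 0.8·(8) + 0.2·(10) = 8.4
Best response: Stay out (8.4 is the largest).

Stay out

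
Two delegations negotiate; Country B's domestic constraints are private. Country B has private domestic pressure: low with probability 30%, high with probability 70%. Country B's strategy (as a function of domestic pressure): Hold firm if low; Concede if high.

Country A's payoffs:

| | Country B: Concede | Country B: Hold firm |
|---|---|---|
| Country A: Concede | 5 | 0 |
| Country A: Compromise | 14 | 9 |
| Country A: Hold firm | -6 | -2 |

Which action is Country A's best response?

Compromise

Compute Country A's expected payoff for each action, taking the expectation over Country B's type.
E[Concede] = 0.3·(0) + 0.7·(5) = 3.5
E[Compromise] = 0.3·(9) + 0.7·(14) = 12.5
E[Hold firm] = 0.3·(-2) + 0.7·(-6) = -4.8
Best response: Compromise (12.5 is the largest).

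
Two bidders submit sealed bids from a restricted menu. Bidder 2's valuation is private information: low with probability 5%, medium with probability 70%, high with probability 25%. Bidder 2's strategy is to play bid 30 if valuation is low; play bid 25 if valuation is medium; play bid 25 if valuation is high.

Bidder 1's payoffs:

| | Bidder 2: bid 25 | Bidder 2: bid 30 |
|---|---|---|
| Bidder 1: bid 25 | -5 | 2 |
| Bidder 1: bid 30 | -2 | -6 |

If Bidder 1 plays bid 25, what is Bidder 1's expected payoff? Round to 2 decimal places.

Take the expectation over Bidder 2's valuation, weighting each type's action by its prior probability.
E[bid 25] = 0.05·2 + 0.7·(-5) + 0.25·(-5) = 0.1 + (-3.5) + (-1.25) = -4.65

-4.65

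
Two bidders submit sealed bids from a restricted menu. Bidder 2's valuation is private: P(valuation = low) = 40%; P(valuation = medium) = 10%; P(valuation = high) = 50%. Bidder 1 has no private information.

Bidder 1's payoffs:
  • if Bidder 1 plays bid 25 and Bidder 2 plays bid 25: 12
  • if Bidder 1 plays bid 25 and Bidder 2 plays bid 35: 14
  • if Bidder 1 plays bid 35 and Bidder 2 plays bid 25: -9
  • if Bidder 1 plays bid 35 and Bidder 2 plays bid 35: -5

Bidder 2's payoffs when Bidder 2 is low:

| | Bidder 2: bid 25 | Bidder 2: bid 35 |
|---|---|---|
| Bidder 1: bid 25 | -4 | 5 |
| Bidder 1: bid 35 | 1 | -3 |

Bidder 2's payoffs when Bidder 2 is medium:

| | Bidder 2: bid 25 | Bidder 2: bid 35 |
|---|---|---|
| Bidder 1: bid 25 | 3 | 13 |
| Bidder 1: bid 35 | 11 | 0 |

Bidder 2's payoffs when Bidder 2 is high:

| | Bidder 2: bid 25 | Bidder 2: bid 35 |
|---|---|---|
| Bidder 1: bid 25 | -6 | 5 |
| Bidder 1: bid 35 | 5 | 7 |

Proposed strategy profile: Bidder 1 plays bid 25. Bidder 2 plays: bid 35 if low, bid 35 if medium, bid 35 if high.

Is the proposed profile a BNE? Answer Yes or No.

Bidder 1 plays bid 25: E[bid 25] = 0.4·(14) + 0.1·(14) + 0.5·(14) = 14; E[bid 35] = -5. Best-responding. ✓
Bidder 2 (valuation low), facing bid 25: bid 25 gives -4, bid 35 gives 5. Proposed bid 35 is best. ✓
Bidder 2 (valuation medium), facing bid 25: bid 25 gives 3, bid 35 gives 13. Proposed bid 35 is best. ✓
Bidder 2 (valuation high), facing bid 25: bid 25 gives -6, bid 35 gives 5. Proposed bid 35 is best. ✓

Yes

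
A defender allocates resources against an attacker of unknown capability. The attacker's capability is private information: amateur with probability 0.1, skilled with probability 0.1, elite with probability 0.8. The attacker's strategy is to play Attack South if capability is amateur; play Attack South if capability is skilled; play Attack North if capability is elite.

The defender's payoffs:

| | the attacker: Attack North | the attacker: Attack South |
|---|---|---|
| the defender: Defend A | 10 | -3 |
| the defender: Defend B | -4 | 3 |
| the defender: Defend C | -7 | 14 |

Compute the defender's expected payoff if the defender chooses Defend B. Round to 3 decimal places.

E[Defend B] = 0.1·3 + 0.1·3 + 0.8·(-4) = 0.3 + 0.3 + (-3.2) = -2.6

-2.600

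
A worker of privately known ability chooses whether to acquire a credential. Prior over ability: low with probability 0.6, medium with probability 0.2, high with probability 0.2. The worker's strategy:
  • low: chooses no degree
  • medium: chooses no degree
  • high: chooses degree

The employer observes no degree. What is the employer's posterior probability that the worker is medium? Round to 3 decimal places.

P(no degree) = 0.6·1 + 0.2·1 + 0.2·0 = 0.8
P(medium | no degree) = (0.2·1) / 0.8 = 0.2 / 0.8 = 0.25

0.250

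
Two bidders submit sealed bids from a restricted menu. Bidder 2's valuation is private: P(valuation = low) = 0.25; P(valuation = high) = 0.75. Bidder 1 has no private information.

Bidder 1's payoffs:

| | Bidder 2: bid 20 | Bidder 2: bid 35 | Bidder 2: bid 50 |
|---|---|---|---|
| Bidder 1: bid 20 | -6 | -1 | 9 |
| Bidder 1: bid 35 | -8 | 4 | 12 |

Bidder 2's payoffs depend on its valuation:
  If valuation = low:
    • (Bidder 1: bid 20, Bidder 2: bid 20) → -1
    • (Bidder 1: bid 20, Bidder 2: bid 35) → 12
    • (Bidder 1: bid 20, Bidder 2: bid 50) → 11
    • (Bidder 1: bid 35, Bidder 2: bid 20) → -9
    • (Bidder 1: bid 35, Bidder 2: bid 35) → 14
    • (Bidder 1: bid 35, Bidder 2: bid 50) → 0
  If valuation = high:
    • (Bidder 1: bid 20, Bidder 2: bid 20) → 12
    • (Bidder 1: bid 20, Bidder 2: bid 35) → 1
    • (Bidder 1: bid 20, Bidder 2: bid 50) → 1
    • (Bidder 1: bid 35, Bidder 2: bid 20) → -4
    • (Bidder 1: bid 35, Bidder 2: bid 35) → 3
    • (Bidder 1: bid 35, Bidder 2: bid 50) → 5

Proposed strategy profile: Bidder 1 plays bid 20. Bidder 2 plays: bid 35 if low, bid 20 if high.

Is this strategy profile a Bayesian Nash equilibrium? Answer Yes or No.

A profile is a BNE iff every type of every player is best-responding given beliefs about the other side.
Bidder 1 plays bid 20: E[bid 20] = 0.25·(-1) + 0.75·(-6) = -4.75; E[bid 35] = -5. Best-responding. ✓
Bidder 2 (valuation low), facing bid 20: bid 20 gives -1, bid 35 gives 12, bid 50 gives 11. Proposed bid 35 is best. ✓
Bidder 2 (valuation high), facing bid 20: bid 20 gives 12, bid 35 gives 1, bid 50 gives 1. Proposed bid 20 is best. ✓

Yes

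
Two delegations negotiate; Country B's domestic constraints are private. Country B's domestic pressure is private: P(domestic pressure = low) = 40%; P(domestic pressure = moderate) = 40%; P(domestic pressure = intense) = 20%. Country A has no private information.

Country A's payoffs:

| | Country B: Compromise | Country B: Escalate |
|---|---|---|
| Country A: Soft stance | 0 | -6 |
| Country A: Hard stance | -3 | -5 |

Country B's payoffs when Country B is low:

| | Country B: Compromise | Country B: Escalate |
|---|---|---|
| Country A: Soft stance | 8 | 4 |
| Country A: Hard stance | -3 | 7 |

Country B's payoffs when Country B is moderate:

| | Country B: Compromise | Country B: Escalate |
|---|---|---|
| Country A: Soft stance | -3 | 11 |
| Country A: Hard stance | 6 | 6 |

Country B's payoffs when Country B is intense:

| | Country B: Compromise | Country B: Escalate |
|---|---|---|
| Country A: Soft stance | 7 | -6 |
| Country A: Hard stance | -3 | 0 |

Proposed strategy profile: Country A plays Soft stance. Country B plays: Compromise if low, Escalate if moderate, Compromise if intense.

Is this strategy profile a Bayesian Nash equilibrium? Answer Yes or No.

Yes

Country A plays Soft stance: E[Soft stance] = 0.4·(0) + 0.4·(-6) + 0.2·(0) = -2.4; E[Hard stance] = -3.8. Best-responding. ✓
Country B (domestic pressure low), facing Soft stance: Compromise gives 8, Escalate gives 4. Proposed Compromise is best. ✓
Country B (domestic pressure moderate), facing Soft stance: Compromise gives -3, Escalate gives 11. Proposed Escalate is best. ✓
Country B (domestic pressure intense), facing Soft stance: Compromise gives 7, Escalate gives -6. Proposed Compromise is best. ✓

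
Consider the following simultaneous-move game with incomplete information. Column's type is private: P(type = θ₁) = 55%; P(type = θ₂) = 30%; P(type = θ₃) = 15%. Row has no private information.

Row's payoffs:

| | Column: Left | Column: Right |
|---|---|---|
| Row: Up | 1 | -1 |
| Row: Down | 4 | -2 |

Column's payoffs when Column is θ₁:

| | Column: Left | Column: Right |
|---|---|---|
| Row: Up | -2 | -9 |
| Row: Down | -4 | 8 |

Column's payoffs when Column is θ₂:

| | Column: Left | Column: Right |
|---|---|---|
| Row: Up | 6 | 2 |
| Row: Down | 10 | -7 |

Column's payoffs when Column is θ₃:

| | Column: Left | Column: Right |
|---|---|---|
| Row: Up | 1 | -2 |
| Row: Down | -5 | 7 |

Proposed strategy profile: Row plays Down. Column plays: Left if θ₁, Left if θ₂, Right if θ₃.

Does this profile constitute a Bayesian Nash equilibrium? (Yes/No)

Row plays Down: E[Down] = 0.55·(4) + 0.3·(4) + 0.15·(-2) = 3.1; E[Up] = 0.7. Best-responding. ✓
Column (type θ₁), facing Down: Left gives -4, Right gives 8. Proposed Left is not best — profitable deviation exists. ✗
Column (type θ₂), facing Down: Left gives 10, Right gives -7. Proposed Left is best. ✓
Column (type θ₃), facing Down: Left gives -5, Right gives 7. Proposed Right is best. ✓

No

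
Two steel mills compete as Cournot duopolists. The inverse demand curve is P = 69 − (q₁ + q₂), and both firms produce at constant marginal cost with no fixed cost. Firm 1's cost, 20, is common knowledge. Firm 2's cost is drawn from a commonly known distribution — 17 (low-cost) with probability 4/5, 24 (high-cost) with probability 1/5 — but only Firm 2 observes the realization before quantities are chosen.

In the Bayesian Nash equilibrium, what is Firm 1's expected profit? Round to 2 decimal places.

Type-c best response for Firm 2: q₂(c) = (69 − c)/2 − q₁/2.
Firm 1 maximizes expected profit; its first-order condition is 69 − 2q₁ − E[q₂] − 20 = 0.
Substituting E[q₂] and solving: E[c₂] = 18.4, so q₁ = (69 − 2·20 + 18.4)/3 = 15.8.
E[P] = 69 − (q₁ + E[q₂]) = 35.8; Firm 1's expected profit = (E[P] − 20)·q₁ = (35.8 − 20)·15.8 = 249.64.

249.64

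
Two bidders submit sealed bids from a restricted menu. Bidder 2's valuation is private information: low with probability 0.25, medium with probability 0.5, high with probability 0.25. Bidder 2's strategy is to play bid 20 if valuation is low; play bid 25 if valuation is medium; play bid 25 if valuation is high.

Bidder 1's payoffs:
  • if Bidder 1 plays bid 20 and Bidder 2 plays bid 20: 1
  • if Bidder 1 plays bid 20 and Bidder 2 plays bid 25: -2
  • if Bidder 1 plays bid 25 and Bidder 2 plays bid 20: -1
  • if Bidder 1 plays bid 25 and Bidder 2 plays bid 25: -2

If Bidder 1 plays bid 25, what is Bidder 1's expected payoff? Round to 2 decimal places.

E[bid 25] = 0.25·(-1) + 0.5·(-2) + 0.25·(-2) = (-0.25) + (-1) + (-0.5) = -1.75

-1.75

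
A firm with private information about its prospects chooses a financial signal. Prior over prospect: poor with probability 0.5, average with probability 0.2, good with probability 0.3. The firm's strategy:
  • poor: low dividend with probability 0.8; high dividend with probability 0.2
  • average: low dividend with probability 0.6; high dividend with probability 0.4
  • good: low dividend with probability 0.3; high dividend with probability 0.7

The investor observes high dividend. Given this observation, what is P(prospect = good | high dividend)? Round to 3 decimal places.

P(high dividend) = 0.5·0.2 + 0.2·0.4 + 0.3·0.7 = 0.39
P(good | high dividend) = (0.3·0.7) / 0.39 = 0.21 / 0.39 = 0.538462

0.538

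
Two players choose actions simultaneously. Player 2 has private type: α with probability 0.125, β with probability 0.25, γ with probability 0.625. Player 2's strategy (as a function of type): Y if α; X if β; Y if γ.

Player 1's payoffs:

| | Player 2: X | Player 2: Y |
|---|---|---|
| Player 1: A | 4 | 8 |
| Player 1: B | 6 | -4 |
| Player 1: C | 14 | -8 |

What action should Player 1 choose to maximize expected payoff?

A

Compute Player 1's expected payoff for each action, taking the expectation over Player 2's type.
E[A] = 0.125·(8) + 0.25·(4) + 0.625·(8) = 7
E[B] = 0.125·(-4) + 0.25·(6) + 0.625·(-4) = -1.5
E[C] = 0.125·(-8) + 0.25·(14) + 0.625·(-8) = -2.5
Best response: A (7 is the largest).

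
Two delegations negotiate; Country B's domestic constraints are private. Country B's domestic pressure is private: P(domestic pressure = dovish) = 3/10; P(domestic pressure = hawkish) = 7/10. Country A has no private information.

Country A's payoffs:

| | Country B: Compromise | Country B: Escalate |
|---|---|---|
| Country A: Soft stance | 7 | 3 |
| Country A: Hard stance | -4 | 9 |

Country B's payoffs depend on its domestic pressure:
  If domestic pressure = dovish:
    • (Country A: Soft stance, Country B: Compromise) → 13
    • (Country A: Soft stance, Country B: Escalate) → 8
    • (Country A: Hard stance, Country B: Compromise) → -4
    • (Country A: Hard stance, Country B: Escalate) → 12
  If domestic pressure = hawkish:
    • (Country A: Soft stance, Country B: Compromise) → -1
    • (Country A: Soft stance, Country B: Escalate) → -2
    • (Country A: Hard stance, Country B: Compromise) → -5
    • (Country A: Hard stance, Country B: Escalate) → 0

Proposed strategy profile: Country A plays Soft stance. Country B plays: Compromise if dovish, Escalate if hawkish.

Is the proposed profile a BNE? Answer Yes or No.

A profile is a BNE iff every type of every player is best-responding given beliefs about the other side.
Country A plays Soft stance: E[Soft stance] = 3/10·(7) + 7/10·(3) = 21/5; E[Hard stance] = 51/10. Not best-responding. ✗
Country B (domestic pressure dovish), facing Soft stance: Compromise gives 13, Escalate gives 8. Proposed Compromise is best. ✓
Country B (domestic pressure hawkish), facing Soft stance: Compromise gives -1, Escalate gives -2. Proposed Escalate is not best — profitable deviation exists. ✗

No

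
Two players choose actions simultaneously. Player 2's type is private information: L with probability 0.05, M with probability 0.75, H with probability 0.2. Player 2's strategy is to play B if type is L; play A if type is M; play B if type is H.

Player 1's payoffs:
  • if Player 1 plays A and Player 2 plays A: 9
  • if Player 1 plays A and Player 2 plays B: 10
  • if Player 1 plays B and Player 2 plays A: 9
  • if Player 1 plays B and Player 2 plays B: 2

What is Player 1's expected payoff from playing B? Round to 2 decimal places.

7.25

E[B] = 0.05·2 + 0.75·9 + 0.2·2 = 0.1 + 6.75 + 0.4 = 7.25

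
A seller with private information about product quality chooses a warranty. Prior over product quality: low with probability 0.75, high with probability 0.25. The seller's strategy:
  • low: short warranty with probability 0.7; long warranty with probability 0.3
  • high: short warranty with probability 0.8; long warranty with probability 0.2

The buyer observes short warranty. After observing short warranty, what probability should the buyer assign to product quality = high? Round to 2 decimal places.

P(short warranty) = 0.75·0.7 + 0.25·0.8 = 0.725
P(high | short warranty) = (0.25·0.8) / 0.725 = 0.2 / 0.725 = 0.275862

0.28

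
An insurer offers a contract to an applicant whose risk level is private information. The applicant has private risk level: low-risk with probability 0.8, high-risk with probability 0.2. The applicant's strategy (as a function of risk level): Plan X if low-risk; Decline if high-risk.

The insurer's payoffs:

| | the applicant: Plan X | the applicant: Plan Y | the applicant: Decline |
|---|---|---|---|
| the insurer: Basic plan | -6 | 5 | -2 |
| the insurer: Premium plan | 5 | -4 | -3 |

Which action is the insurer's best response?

Premium plan

Compute the insurer's expected payoff for each action, taking the expectation over the applicant's type.
E[Basic plan] = 0.8·(-6) + 0.2·(-2) = -5.2
E[Premium plan] = 0.8·(5) + 0.2·(-3) = 3.4
Best response: Premium plan (3.4 is the largest).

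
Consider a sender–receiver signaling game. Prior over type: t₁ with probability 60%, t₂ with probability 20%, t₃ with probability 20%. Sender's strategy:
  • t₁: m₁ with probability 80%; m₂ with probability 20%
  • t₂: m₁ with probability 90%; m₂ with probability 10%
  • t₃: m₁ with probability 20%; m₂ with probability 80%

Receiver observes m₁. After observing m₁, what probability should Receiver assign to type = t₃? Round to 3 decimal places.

Apply Bayes' rule using the sender's strategy as the likelihood.
P(m₁) = 0.6·0.8 + 0.2·0.9 + 0.2·0.2 = 0.7
P(t₃ | m₁) = (0.2·0.2) / 0.7 = 0.04 / 0.7 = 0.0571429

0.057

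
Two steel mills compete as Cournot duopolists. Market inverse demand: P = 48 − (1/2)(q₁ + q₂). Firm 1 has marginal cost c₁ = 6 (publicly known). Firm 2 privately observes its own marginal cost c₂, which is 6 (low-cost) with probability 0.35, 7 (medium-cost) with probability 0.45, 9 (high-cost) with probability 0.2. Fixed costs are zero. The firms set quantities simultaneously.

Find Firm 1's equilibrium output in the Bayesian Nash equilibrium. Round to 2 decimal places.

28.70

Type-c best response for Firm 2: q₂(c) = (48 − c) − q₁/2.
Firm 1 maximizes expected profit; its first-order condition is 48 − q₁ − (1/2)E[q₂] − 6 = 0.
Substituting E[q₂] and solving: E[c₂] = 7.05, so q₁ = (48 − 2·6 + 7.05)/(3/2) = 28.7.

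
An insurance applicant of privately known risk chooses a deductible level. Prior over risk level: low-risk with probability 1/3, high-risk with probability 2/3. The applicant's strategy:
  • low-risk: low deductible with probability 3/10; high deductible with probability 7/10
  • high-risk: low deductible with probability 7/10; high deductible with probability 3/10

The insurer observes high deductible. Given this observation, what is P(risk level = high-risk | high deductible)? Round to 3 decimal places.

Apply Bayes' rule using the sender's strategy as the likelihood.
P(high deductible) = (1/3)·(7/10) + (2/3)·(3/10) = 13/30
P(high-risk | high deductible) = ((2/3)·(3/10)) / (13/30) = (1/5) / (13/30) = 6/13

0.462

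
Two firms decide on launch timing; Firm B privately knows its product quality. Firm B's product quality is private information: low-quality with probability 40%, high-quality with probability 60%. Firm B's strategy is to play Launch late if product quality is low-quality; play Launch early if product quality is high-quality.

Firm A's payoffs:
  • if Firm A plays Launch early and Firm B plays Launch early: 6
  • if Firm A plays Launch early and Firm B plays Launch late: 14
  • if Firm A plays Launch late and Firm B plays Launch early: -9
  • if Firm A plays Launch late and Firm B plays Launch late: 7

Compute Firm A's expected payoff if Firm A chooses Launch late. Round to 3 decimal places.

-2.600

E[Launch late] = 0.4·7 + 0.6·(-9) = 2.8 + (-5.4) = -2.6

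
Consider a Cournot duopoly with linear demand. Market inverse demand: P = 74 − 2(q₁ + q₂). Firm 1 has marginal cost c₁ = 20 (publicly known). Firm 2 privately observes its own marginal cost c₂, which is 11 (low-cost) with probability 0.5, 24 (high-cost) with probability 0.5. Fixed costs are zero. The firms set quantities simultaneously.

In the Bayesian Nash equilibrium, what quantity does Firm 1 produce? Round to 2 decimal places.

8.58

Type-c best response for Firm 2: q₂(c) = (74 − c)/4 − q₁/2.
Firm 1 maximizes expected profit; its first-order condition is 74 − 4q₁ − 2E[q₂] − 20 = 0.
Substituting E[q₂] and solving: E[c₂] = 17.5, so q₁ = (74 − 2·20 + 17.5)/6 = 8.58333.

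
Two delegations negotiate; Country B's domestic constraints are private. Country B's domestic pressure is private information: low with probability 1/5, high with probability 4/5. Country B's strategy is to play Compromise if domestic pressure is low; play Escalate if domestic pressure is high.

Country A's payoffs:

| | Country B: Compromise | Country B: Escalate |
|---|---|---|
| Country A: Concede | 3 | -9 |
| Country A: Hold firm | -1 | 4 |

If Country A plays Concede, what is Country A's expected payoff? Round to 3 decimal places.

E[Concede] = 1/5·3 + 4/5·(-9) = 3/5 + (-36/5) = -33/5

-6.600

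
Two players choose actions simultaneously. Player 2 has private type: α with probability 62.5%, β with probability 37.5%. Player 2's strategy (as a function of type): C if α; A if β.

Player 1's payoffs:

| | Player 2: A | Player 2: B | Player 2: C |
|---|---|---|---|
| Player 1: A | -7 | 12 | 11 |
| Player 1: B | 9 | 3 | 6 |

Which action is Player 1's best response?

E[A] = 0.625·(11) + 0.375·(-7) = 4.25
E[B] = 0.625·(6) + 0.375·(9) = 7.125
Best response: B (7.125 is the largest).

B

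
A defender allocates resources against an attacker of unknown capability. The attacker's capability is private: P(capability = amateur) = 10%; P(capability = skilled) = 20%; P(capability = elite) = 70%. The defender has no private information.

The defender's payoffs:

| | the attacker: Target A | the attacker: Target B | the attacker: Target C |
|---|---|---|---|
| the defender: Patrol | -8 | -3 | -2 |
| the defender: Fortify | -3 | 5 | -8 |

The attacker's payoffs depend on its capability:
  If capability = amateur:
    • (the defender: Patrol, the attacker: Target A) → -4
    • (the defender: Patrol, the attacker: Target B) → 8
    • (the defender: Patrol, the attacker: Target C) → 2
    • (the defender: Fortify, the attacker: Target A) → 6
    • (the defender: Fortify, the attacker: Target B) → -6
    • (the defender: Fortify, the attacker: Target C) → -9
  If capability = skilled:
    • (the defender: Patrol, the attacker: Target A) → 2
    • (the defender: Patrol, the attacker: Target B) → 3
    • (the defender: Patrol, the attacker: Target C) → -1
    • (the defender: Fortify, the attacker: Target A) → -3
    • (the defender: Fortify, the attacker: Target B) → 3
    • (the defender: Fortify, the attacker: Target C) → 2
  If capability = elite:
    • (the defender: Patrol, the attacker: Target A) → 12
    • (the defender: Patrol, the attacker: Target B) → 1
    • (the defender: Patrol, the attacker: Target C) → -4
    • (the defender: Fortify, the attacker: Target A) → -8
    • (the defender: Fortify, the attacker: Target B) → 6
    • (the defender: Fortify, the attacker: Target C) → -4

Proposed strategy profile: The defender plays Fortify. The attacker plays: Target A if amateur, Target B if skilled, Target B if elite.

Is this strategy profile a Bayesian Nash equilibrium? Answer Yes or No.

The defender plays Fortify: E[Fortify] = 0.1·(-3) + 0.2·(5) + 0.7·(5) = 4.2; E[Patrol] = -3.5. Best-responding. ✓
The attacker (capability amateur), facing Fortify: Target A gives 6, Target B gives -6, Target C gives -9. Proposed Target A is best. ✓
The attacker (capability skilled), facing Fortify: Target A gives -3, Target B gives 3, Target C gives 2. Proposed Target B is best. ✓
The attacker (capability elite), facing Fortify: Target A gives -8, Target B gives 6, Target C gives -4. Proposed Target B is best. ✓

Yes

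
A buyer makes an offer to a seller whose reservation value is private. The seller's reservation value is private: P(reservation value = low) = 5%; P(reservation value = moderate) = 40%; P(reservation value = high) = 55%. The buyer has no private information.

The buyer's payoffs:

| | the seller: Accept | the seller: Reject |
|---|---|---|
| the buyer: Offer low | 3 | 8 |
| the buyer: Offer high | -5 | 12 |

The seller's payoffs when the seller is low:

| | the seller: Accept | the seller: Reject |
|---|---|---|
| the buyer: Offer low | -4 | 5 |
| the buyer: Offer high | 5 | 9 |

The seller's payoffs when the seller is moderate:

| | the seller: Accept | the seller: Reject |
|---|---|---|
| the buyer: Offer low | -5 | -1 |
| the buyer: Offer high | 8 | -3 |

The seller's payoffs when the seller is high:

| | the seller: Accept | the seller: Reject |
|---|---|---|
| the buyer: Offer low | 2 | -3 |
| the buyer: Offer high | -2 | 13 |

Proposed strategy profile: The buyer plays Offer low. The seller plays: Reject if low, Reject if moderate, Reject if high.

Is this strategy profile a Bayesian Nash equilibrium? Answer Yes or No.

The buyer plays Offer low: E[Offer low] = 0.05·(8) + 0.4·(8) + 0.55·(8) = 8; E[Offer high] = 12. Not best-responding. ✗
The seller (reservation value low), facing Offer low: Accept gives -4, Reject gives 5. Proposed Reject is best. ✓
The seller (reservation value moderate), facing Offer low: Accept gives -5, Reject gives -1. Proposed Reject is best. ✓
The seller (reservation value high), facing Offer low: Accept gives 2, Reject gives -3. Proposed Reject is not best — profitable deviation exists. ✗

No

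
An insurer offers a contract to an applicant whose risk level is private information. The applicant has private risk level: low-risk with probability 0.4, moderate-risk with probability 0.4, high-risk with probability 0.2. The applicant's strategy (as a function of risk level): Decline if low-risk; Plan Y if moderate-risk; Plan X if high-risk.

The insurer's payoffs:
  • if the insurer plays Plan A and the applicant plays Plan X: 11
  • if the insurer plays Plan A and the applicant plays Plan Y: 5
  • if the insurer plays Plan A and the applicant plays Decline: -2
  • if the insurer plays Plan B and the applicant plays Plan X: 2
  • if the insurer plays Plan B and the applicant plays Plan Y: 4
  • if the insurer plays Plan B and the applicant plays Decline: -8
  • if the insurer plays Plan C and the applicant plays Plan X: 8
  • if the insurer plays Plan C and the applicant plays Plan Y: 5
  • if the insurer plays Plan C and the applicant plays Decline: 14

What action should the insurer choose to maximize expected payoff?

Compute the insurer's expected payoff for each action, taking the expectation over the applicant's type.
E[Plan A] = 0.4·(-2) + 0.4·(5) + 0.2·(11) = 3.4
E[Plan B] = 0.4·(-8) + 0.4·(4) + 0.2·(2) = -1.2
E[Plan C] = 0.4·(14) + 0.4·(5) + 0.2·(8) = 9.2
Best response: Plan C (9.2 is the largest).

Plan C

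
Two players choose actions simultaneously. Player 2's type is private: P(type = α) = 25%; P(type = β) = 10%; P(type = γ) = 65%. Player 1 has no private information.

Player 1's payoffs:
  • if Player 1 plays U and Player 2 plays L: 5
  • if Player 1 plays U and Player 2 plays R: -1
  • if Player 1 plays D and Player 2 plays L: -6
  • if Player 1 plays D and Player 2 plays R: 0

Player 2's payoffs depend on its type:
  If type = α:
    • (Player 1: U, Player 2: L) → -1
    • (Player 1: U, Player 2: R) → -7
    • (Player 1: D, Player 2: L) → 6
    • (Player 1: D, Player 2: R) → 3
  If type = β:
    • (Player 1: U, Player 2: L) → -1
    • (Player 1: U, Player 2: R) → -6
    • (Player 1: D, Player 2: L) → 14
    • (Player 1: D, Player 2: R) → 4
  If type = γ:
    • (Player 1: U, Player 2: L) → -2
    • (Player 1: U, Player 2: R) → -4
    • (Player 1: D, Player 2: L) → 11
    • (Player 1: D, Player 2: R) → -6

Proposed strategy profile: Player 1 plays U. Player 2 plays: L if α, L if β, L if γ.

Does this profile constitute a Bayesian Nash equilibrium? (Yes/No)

Yes

Player 1 plays U: E[U] = 0.25·(5) + 0.1·(5) + 0.65·(5) = 5; E[D] = -6. Best-responding. ✓
Player 2 (type α), facing U: L gives -1, R gives -7. Proposed L is best. ✓
Player 2 (type β), facing U: L gives -1, R gives -6. Proposed L is best. ✓
Player 2 (type γ), facing U: L gives -2, R gives -4. Proposed L is best. ✓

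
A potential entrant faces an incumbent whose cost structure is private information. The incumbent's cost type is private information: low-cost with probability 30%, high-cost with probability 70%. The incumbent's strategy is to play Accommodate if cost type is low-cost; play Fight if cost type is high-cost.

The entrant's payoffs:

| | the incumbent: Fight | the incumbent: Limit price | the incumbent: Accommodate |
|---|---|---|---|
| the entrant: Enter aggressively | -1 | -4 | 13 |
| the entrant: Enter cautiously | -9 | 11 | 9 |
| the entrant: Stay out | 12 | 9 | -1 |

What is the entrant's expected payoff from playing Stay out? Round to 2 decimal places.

E[Stay out] = 0.3·(-1) + 0.7·12 = (-0.3) + 8.4 = 8.1

8.10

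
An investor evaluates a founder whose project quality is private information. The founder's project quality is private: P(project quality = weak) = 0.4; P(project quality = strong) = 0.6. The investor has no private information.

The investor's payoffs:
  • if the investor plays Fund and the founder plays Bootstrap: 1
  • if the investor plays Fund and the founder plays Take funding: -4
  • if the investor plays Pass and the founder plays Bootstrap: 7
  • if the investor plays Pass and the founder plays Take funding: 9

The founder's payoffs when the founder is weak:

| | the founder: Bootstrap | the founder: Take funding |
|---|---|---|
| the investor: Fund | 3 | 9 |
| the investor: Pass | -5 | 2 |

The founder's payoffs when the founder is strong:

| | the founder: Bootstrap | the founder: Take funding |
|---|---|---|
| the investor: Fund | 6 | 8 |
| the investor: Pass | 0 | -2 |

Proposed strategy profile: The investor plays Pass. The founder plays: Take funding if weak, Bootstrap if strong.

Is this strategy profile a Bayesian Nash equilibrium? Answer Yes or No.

Yes

A profile is a BNE iff every type of every player is best-responding given beliefs about the other side.
The investor plays Pass: E[Pass] = 0.4·(9) + 0.6·(7) = 7.8; E[Fund] = -1. Best-responding. ✓
The founder (project quality weak), facing Pass: Bootstrap gives -5, Take funding gives 2. Proposed Take funding is best. ✓
The founder (project quality strong), facing Pass: Bootstrap gives 0, Take funding gives -2. Proposed Bootstrap is best. ✓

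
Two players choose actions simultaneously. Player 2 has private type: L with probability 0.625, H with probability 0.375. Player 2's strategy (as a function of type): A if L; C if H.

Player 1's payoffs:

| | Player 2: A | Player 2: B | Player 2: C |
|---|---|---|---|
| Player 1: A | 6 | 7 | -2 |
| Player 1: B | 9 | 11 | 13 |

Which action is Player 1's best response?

E[A] = 0.625·(6) + 0.375·(-2) = 3
E[B] = 0.625·(9) + 0.375·(13) = 10.5
Best response: B (10.5 is the largest).

B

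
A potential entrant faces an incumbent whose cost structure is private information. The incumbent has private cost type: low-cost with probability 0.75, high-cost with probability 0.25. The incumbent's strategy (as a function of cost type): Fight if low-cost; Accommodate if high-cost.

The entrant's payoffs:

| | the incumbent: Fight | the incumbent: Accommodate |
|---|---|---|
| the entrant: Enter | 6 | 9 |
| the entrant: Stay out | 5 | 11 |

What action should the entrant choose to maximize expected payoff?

Enter

E[Enter] = 0.75·(6) + 0.25·(9) = 6.75
E[Stay out] = 0.75·(5) + 0.25·(11) = 6.5
Best response: Enter (6.75 is the largest).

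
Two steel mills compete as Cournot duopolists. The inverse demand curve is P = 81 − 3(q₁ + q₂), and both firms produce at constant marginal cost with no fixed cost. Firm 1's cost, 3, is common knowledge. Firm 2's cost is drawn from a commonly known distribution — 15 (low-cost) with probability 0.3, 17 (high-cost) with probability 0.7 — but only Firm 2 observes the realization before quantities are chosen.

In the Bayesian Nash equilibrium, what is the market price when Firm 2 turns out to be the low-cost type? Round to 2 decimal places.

Firm 2 with cost c maximizes (81 − 3(q₁+q₂) − c)·q₂, giving q₂(c) = (81 − c − 3q₁)/6.
E[c₂] = 0.3·15 + 0.7·17 = 16.4
Firm 1's FOC against E[q₂] yields q₁ = (81 − 2·3 + E[c₂])/9 = (81 − 6 + 16.4)/9 = 10.1556.
q₂(low-cost) = 5.92222, so P = 81 − 3·(10.1556 + 5.92222) = 32.7667.

32.77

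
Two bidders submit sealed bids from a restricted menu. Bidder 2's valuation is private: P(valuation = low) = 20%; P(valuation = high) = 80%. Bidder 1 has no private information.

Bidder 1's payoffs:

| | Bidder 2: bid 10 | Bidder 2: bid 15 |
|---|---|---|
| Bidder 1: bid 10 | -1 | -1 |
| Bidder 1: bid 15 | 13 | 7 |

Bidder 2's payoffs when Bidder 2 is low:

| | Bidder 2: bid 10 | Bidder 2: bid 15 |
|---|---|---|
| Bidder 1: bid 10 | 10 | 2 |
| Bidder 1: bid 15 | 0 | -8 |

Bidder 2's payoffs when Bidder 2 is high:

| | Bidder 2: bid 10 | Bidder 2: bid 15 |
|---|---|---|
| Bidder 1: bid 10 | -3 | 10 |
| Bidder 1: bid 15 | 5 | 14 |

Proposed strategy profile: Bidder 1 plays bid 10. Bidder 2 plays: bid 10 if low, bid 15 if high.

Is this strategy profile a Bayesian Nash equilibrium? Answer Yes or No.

No

Bidder 1 plays bid 10: E[bid 10] = 0.2·(-1) + 0.8·(-1) = -1; E[bid 15] = 8.2. Not best-responding. ✗
Bidder 2 (valuation low), facing bid 10: bid 10 gives 10, bid 15 gives 2. Proposed bid 10 is best. ✓
Bidder 2 (valuation high), facing bid 10: bid 10 gives -3, bid 15 gives 10. Proposed bid 15 is best. ✓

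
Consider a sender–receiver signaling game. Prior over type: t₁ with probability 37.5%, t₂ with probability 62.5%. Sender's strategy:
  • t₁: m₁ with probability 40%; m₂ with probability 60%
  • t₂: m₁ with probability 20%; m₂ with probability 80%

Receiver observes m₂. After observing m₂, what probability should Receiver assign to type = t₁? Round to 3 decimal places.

P(m₂) = 0.375·0.6 + 0.625·0.8 = 0.725
P(t₁ | m₂) = (0.375·0.6) / 0.725 = 0.225 / 0.725 = 0.310345

0.310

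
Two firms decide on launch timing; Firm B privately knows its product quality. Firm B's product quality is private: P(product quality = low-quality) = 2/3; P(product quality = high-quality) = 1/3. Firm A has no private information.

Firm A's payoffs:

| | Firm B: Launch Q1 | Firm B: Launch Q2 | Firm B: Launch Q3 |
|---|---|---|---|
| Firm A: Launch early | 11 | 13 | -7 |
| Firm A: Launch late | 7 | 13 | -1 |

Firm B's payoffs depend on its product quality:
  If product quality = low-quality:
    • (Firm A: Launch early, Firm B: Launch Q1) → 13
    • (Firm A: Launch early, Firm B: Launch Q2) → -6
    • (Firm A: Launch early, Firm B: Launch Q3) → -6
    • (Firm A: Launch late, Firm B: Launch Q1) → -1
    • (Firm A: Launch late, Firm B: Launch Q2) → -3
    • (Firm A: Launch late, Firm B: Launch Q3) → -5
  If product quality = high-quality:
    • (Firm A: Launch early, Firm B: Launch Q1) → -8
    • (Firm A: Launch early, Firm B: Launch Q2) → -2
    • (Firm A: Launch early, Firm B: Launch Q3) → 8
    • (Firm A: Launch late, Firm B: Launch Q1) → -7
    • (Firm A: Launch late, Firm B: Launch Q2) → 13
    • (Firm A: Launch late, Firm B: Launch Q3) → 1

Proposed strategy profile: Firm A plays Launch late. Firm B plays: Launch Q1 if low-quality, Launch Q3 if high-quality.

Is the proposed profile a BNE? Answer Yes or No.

Firm A plays Launch late: E[Launch late] = 2/3·(7) + 1/3·(-1) = 13/3; E[Launch early] = 5. Not best-responding. ✗
Firm B (product quality low-quality), facing Launch late: Launch Q1 gives -1, Launch Q2 gives -3, Launch Q3 gives -5. Proposed Launch Q1 is best. ✓
Firm B (product quality high-quality), facing Launch late: Launch Q1 gives -7, Launch Q2 gives 13, Launch Q3 gives 1. Proposed Launch Q3 is not best — profitable deviation exists. ✗

No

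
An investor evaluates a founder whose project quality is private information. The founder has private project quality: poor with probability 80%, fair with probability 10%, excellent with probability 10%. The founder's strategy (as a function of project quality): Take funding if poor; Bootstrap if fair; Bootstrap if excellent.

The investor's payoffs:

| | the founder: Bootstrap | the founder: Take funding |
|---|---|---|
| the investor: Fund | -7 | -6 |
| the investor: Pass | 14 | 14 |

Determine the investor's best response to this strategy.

Pass

Compute the investor's expected payoff for each action, taking the expectation over the founder's type.
E[Fund] = 0.8·(-6) + 0.1·(-7) + 0.1·(-7) = -6.2
E[Pass] = 0.8·(14) + 0.1·(14) + 0.1·(14) = 14
Best response: Pass (14 is the largest).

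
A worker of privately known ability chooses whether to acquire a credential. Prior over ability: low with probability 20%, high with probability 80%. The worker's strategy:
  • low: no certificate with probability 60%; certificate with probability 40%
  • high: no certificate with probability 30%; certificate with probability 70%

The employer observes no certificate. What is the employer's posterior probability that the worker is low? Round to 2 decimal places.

P(no certificate) = 0.2·0.6 + 0.8·0.3 = 0.36
P(low | no certificate) = (0.2·0.6) / 0.36 = 0.12 / 0.36 = 0.333333

0.33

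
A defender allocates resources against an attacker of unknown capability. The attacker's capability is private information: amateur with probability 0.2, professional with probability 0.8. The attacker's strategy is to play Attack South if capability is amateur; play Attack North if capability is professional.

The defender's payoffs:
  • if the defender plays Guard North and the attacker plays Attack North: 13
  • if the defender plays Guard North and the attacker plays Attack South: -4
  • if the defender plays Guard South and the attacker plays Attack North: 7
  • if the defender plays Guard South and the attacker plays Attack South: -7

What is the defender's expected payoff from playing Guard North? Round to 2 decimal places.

9.60

E[Guard North] = 0.2·(-4) + 0.8·13 = (-0.8) + 10.4 = 9.6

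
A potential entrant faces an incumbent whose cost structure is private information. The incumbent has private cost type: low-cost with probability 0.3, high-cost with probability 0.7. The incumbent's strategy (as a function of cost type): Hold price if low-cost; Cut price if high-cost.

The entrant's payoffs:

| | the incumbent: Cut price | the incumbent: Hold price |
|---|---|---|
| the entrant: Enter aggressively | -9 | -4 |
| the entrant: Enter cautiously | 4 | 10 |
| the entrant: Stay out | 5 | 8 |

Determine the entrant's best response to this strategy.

Compute the entrant's expected payoff for each action, taking the expectation over the incumbent's type.
E[Enter aggressively] = 0.3·(-4) + 0.7·(-9) = -7.5
E[Enter cautiously] = 0.3·(10) + 0.7·(4) = 5.8
E[Stay out] = 0.3·(8) + 0.7·(5) = 5.9
Best response: Stay out (5.9 is the largest).

Stay out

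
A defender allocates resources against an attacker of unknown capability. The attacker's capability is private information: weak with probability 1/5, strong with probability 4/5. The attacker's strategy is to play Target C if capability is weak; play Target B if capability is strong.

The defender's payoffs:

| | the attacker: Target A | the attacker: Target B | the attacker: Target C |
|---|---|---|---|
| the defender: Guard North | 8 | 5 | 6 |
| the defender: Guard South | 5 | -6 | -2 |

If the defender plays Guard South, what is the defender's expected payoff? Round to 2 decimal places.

Take the expectation over the attacker's capability, weighting each type's action by its prior probability.
E[Guard South] = 1/5·(-2) + 4/5·(-6) = (-2/5) + (-24/5) = -26/5

-5.20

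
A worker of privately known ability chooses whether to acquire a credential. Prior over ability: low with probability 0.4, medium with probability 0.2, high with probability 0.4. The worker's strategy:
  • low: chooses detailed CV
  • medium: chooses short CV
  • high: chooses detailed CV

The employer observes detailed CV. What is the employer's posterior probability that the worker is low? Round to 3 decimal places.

0.500

P(detailed CV) = 0.4·1 + 0.2·0 + 0.4·1 = 0.8
P(low | detailed CV) = (0.4·1) / 0.8 = 0.4 / 0.8 = 0.5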